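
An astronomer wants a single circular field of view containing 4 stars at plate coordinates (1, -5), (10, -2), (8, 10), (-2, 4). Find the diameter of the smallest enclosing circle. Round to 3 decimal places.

The farthest pair is (1, -5)–(8, 10) with squared distance 274. The circle on this segment as diameter has centre (4.5, 2.5) and r² = 274/4 = 68.5.
Check (10, -2): distance² to centre = 50.5 ≤ 68.5, so it lies inside.
All remaining points lie in this disk, and no smaller disk contains both endpoints, so this is the minimum enclosing circle.
Diameter = 2r = 2√(68.5) ≈ 16.553.

16.553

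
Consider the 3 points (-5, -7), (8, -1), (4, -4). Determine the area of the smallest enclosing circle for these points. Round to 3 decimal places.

161.007

Call the three points A, B, C in the order given.
Side lengths²: AB² = 205, AC² = 90, BC² = 25.
Since AB² = 205 ≥ 90 + 25 = 115, the angle opposite AB is not acute, so the smallest enclosing circle has AB as diameter.
Centre = midpoint of AB = (1.5, -4), r² = 205/4 = 51.25.
Area = π·r² = π·51.25 ≈ 161.007.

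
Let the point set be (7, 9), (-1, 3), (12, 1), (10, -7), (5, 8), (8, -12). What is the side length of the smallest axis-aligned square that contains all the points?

21

The bounding box has width 13 and height 21.
An axis-aligned square enclosing the set must have side ≥ max(width, height).
So the minimum side is max(13, 21) = 21.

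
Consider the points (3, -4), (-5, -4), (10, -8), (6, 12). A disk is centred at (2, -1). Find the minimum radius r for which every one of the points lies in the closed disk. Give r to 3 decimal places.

13.601

The required radius is the distance from (2, -1) to the farthest point.
Squared distances: 10, 58, 113, 185.
Maximum is 185, attained at (6, 12).
r = √185 ≈ 13.601.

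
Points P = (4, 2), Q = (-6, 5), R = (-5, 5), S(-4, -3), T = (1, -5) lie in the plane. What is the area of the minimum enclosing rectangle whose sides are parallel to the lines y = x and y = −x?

110.5

In coordinates u = x + y, v = x − y the rectangle is axis-aligned; the map (x,y)→(u,v) scales areas by 2.
u-values: 6, -1, 0, -7, -4; range = 6 − (-7) = 13.
v-values: 2, -11, -10, -1, 6; range = 6 − (-11) = 17.
Area = (13 × 17) / 2 = 110.5.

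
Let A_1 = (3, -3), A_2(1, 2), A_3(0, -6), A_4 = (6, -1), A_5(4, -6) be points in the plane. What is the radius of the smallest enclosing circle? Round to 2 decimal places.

The minimum enclosing circle is determined by three boundary points: A_2, A_3, A_5.
Their circumcentre is (2, -2.1875) with r² = 18.53515625.
The farthest remaining point A_4 is at distance² 17.41015625 ≤ 18.53515625.
r = √(18.53515625) ≈ 4.31.

4.31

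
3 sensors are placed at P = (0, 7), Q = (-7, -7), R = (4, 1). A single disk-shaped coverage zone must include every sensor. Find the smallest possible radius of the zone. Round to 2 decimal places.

7.83

Side lengths²: PQ² = 245, PR² = 52, QR² = 185.
Since PQ² = 245 ≥ 185 + 52 = 237, the angle opposite PQ is not acute, so the smallest enclosing circle has PQ as diameter.
Centre = midpoint of PQ = (-3.5, 0), r² = 245/4 = 61.25.
r = √(61.25) ≈ 7.83.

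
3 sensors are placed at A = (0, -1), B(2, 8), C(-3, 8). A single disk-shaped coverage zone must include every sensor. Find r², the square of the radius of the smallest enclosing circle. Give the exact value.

Side lengths²: AB² = 85, AC² = 90, BC² = 25.
Since AC² = 90 < 85 + 25 = 110, the triangle is acute, so the smallest enclosing circle is the circumcircle.
Circumcentre = (-0.5, 23/6), r² = 425/18.

425/18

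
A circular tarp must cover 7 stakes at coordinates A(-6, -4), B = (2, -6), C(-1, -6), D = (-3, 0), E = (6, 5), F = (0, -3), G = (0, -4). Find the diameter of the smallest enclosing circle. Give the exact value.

By Welzl's lemma the MEC is supported by two points (diametrically opposite) or three points (on a circumcircle).
The farthest pair is A–E with squared distance 225. The circle on this segment as diameter has centre (0, 0.5) and r² = 225/4 = 56.25.
Check B: distance² to centre = 46.25 ≤ 56.25, so it lies inside.
All remaining points lie in this disk, and no smaller disk contains both endpoints, so this is the minimum enclosing circle.
Diameter = 2r = 2√(56.25) = 15.

15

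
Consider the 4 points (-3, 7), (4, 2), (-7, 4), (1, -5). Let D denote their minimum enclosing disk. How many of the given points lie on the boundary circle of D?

3

A smallest enclosing disk is always determined by at most three of the input points on its boundary.
The minimum enclosing circle is determined by three boundary points: (-3, 7), (-7, 4), (1, -5).
Their circumcentre is (-1.5, 5/6) with r² = 725/18.
The farthest remaining point (4, 2) is at distance² 569/18 ≤ 725/18.
The points at distance exactly r from the centre are (-3, 7), (-7, 4), (1, -5) — 3 points.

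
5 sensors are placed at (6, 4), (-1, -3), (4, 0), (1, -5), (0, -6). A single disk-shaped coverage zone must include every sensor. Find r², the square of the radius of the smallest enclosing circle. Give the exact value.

A smallest enclosing disk is always determined by at most three of the input points on its boundary.
The farthest pair is (6, 4)–(0, -6) with squared distance 136. The circle on this segment as diameter has centre (3, -1) and r² = 136/4 = 34.
Check (-1, -3): distance² to centre = 20 ≤ 34, so it lies inside.
All remaining points lie in this disk, and no smaller disk contains both endpoints, so this is the minimum enclosing circle.

34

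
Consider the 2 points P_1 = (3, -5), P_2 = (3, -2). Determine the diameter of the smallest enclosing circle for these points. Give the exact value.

The smallest circle enclosing two points has them as diameter endpoints.
Centre = midpoint = (3, -3.5); r² = |P_1P_2|²/4 = 9/4 = 2.25.
Diameter = 2r = 2√(2.25) = 3.

3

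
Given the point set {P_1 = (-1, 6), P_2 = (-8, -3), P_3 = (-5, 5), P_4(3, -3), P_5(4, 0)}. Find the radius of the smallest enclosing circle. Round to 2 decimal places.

6.33

The minimum enclosing circle is determined by three boundary points: P_1, P_2, P_5.
Their circumcentre is (-135/58, -11/58) with r² = 67405/1682.
The farthest remaining point P_4 is at distance² 61025/1682 ≤ 67405/1682.
r = √(67405/1682) ≈ 6.33.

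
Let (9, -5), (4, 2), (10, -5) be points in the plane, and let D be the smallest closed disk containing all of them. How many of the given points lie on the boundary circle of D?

Call the three points A, B, C in the order given.
Side lengths²: AB² = 74, AC² = 1, BC² = 85.
Since BC² = 85 ≥ 74 + 1 = 75, the angle opposite BC is not acute, so the smallest enclosing circle has BC as diameter.
Centre = midpoint of BC = (7, -1.5), r² = 85/4 = 21.25.
The points at distance exactly r from the centre are (4, 2), (10, -5) — 2 points.

2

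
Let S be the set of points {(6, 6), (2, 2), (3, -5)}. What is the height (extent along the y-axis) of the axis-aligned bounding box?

11

max y = 6, min y = -5, so height = 11.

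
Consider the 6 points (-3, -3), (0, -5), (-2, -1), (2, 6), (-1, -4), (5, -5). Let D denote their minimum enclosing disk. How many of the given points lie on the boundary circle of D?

3

A smallest enclosing disk is always determined by at most three of the input points on its boundary.
The minimum enclosing circle is determined by three boundary points: (-3, -3), (2, 6), (5, -5).
Their circumcentre is (83/41, 4/41) with r² = 58565/1681.
The farthest remaining point (0, -5) is at distance² 50570/1681 ≤ 58565/1681.
The points at distance exactly r from the centre are (-3, -3), (2, 6), (5, -5) — 3 points.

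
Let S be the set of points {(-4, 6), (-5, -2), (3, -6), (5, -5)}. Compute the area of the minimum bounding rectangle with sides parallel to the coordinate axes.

120

x ranges over [-5, 5], width 10.
y ranges over [-6, 6], height 12.
Area = 10 × 12 = 120.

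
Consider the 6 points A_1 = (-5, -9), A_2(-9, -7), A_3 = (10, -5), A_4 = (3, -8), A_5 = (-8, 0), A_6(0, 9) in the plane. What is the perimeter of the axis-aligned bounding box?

Width = max x − min x = 10 − (-9) = 19.
Height = max y − min y = 9 − (-9) = 18.
Perimeter = 2(19 + 18) = 74.

74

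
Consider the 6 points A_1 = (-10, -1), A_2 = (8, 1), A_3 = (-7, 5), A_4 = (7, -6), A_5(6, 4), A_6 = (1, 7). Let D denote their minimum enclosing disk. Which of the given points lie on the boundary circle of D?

A_1, A_2, A_4

A smallest enclosing disk is always determined by at most three of the input points on its boundary.
The minimum enclosing circle is determined by three boundary points: A_1, A_2, A_4.
Their circumcentre is (-53/62, -81/62) with r² = 160925/1922.
The farthest remaining point A_3 is at distance² 149021/1922 ≤ 160925/1922.
The points at distance exactly r from the centre are A_1, A_2, A_4 — 3 points.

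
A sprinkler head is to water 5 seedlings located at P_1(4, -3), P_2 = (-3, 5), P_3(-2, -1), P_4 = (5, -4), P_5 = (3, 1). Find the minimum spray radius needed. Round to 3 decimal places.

6.021

By Welzl's lemma the MEC is supported by two points (diametrically opposite) or three points (on a circumcircle).
The farthest pair is P_2–P_4 with squared distance 145. The circle on this segment as diameter has centre (1, 0.5) and r² = 145/4 = 36.25.
Check P_1: distance² to centre = 21.25 ≤ 36.25, so it lies inside.
All remaining points lie in this disk, and no smaller disk contains both endpoints, so this is the minimum enclosing circle.
r = √(36.25) ≈ 6.021.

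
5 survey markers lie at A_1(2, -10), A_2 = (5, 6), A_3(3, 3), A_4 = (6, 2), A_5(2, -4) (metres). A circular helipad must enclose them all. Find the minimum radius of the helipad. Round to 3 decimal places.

8.139

By Welzl's lemma the MEC is supported by two points (diametrically opposite) or three points (on a circumcircle).
The farthest pair is A_1–A_2 with squared distance 265. The circle on this segment as diameter has centre (3.5, -2) and r² = 265/4 = 66.25.
Check A_3: distance² to centre = 25.25 ≤ 66.25, so it lies inside.
All remaining points lie in this disk, and no smaller disk contains both endpoints, so this is the minimum enclosing circle.
r = √(66.25) ≈ 8.139.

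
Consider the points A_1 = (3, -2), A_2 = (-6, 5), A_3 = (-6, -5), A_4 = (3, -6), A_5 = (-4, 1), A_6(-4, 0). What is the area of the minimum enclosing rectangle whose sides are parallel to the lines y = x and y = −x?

120

In coordinates u = x + y, v = x − y the rectangle is axis-aligned; the map (x,y)→(u,v) scales areas by 2.
u-values: 1, -1, -11, -3, -3, -4; range = 1 − (-11) = 12.
v-values: 5, -11, -1, 9, -5, -4; range = 9 − (-11) = 20.
Area = (12 × 20) / 2 = 120.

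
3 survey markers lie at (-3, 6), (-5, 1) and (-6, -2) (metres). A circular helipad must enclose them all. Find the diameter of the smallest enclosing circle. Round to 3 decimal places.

Call the three points A, B, C in the order given.
Side lengths²: AB² = 29, AC² = 73, BC² = 10.
Since AC² = 73 ≥ 29 + 10 = 39, the angle opposite AC is not acute, so the smallest enclosing circle has AC as diameter.
Centre = midpoint of AC = (-4.5, 2), r² = 73/4 = 18.25.
Diameter = 2r = 2√(18.25) ≈ 8.544.

8.544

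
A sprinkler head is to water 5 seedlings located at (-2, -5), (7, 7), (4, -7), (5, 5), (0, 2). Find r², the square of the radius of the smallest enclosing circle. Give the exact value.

By Welzl's lemma the MEC is supported by two points (diametrically opposite) or three points (on a circumcircle).
The minimum enclosing circle is determined by three boundary points: (-2, -5), (7, 7), (4, -7).
Their circumcentre is (19/6, 0.5) with r² = 1025/18.
The farthest remaining point (5, 5) is at distance² 425/18 ≤ 1025/18.

1025/18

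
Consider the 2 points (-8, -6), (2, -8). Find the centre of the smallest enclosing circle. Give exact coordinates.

(-3, -7)

The smallest circle enclosing two points has them as diameter endpoints.
Centre = midpoint = (-3, -7); r² = |(-8, -6)−(2, -8)|²/4 = 104/4 = 26.
Centre = (-3, -7).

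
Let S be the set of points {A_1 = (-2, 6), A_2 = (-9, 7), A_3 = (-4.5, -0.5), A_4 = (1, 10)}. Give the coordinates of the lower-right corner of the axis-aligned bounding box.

(1, -0.5)

x-range [-9, 1], y-range [-0.5, 10].
The lower-right corner is (1, -0.5).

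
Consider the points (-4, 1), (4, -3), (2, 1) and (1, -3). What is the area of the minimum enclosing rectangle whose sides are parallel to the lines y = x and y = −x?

In coordinates u = x + y, v = x − y the rectangle is axis-aligned; the map (x,y)→(u,v) scales areas by 2.
u-values: -3, 1, 3, -2; range = 3 − (-3) = 6.
v-values: -5, 7, 1, 4; range = 7 − (-5) = 12.
Area = (6 × 12) / 2 = 36.

36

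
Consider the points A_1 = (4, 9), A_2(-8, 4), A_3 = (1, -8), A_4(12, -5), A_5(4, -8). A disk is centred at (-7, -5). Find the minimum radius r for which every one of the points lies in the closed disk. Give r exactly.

The required radius is the distance from (-7, -5) to the farthest point.
Squared distances: 317, 82, 73, 361, 130.
Maximum is 361, attained at A_4.
r = √361 = 19.

19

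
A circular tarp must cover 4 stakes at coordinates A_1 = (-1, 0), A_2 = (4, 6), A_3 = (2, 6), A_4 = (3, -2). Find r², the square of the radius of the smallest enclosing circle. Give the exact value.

19825/1156

By Welzl's lemma the MEC is supported by two points (diametrically opposite) or three points (on a circumcircle).
The minimum enclosing circle is determined by three boundary points: A_1, A_2, A_4.
Their circumcentre is (87/34, 36/17) with r² = 19825/1156.
The farthest remaining point A_3 is at distance² 17785/1156 ≤ 19825/1156.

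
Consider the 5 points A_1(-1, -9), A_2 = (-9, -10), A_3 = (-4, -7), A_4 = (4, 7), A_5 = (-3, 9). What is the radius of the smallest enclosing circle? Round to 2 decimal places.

10.70

A smallest enclosing disk is always determined by at most three of the input points on its boundary.
The farthest pair is A_2–A_4 with squared distance 458. The circle on this segment as diameter has centre (-2.5, -1.5) and r² = 458/4 = 114.5.
Check A_1: distance² to centre = 58.5 ≤ 114.5, so it lies inside.
All remaining points lie in this disk, and no smaller disk contains both endpoints, so this is the minimum enclosing circle.
r = √(114.5) ≈ 10.70.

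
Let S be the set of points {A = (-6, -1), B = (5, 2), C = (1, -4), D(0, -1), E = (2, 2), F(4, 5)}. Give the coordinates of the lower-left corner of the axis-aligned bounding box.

(-6, -4)

x-range [-6, 5], y-range [-4, 5].
The lower-left corner is (-6, -4).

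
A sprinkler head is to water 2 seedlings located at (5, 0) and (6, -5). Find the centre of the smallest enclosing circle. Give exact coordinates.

The smallest circle enclosing two points has them as diameter endpoints.
Centre = midpoint = (5.5, -2.5); r² = |(5, 0)−(6, -5)|²/4 = 26/4 = 6.5.
Centre = (5.5, -2.5).

(5.5, -2.5)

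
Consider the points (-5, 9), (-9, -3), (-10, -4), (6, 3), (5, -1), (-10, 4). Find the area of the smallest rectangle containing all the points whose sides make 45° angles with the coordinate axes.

230

In coordinates u = x + y, v = x − y the rectangle is axis-aligned; the map (x,y)→(u,v) scales areas by 2.
u-values: 4, -12, -14, 9, 4, -6; range = 9 − (-14) = 23.
v-values: -14, -6, -6, 3, 6, -14; range = 6 − (-14) = 20.
Area = (23 × 20) / 2 = 230.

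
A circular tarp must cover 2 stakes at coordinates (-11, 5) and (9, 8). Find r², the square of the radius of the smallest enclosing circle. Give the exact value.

102.25

The smallest circle enclosing two points has them as diameter endpoints.
Centre = midpoint = (-1, 6.5); r² = |(-11, 5)−(9, 8)|²/4 = 409/4 = 102.25.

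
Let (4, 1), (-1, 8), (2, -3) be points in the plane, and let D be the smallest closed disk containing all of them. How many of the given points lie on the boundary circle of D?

2

Call the three points A, B, C in the order given.
Side lengths²: AB² = 74, AC² = 20, BC² = 130.
Since BC² = 130 ≥ 74 + 20 = 94, the angle opposite BC is not acute, so the smallest enclosing circle has BC as diameter.
Centre = midpoint of BC = (0.5, 2.5), r² = 130/4 = 32.5.
The points at distance exactly r from the centre are (-1, 8), (2, -3) — 2 points.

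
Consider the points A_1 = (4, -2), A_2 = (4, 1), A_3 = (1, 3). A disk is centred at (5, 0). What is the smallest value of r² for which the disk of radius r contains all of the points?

25

The required radius is the distance from (5, 0) to the farthest point.
Squared distances: 5, 2, 25.
Maximum is 25, attained at A_3.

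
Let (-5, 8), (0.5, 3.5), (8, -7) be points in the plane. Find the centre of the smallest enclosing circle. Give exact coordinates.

(1.5, 0.5)

Call the three points A, B, C in the order given.
Side lengths²: AB² = 50.5, AC² = 394, BC² = 166.5.
Since AC² = 394 ≥ 166.5 + 50.5 = 217, the angle opposite AC is not acute, so the smallest enclosing circle has AC as diameter.
Centre = midpoint of AC = (1.5, 0.5), r² = 394/4 = 98.5.
Centre = (1.5, 0.5).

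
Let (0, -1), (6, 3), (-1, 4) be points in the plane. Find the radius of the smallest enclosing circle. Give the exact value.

65/17

Call the three points A, B, C in the order given.
Side lengths²: AB² = 52, AC² = 26, BC² = 50.
Since AB² = 52 < 50 + 26 = 76, the triangle is acute, so the smallest enclosing circle is the circumcircle.
Circumcentre = (39/17, 35/17), r² = 4225/289.
r = √(4225/289) = 65/17.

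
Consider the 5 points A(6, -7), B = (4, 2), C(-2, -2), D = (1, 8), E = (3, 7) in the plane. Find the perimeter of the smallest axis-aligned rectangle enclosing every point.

Width = max x − min x = 6 − (-2) = 8.
Height = max y − min y = 8 − (-7) = 15.
Perimeter = 2(8 + 15) = 46.

46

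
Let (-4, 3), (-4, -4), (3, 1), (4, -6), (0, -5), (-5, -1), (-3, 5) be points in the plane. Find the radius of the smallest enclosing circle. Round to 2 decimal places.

By Welzl's lemma the MEC is supported by two points (diametrically opposite) or three points (on a circumcircle).
The farthest pair is (4, -6)–(-3, 5) with squared distance 170. The circle on this segment as diameter has centre (0.5, -0.5) and r² = 170/4 = 42.5.
Check (-4, 3): distance² to centre = 32.5 ≤ 42.5, so it lies inside.
All remaining points lie in this disk, and no smaller disk contains both endpoints, so this is the minimum enclosing circle.
r = √(42.5) ≈ 6.52.

6.52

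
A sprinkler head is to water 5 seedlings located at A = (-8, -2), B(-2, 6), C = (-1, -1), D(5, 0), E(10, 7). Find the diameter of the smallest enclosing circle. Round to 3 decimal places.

20.125

By Welzl's lemma the MEC is supported by two points (diametrically opposite) or three points (on a circumcircle).
The farthest pair is A–E with squared distance 405. The circle on this segment as diameter has centre (1, 2.5) and r² = 405/4 = 101.25.
Check B: distance² to centre = 21.25 ≤ 101.25, so it lies inside.
All remaining points lie in this disk, and no smaller disk contains both endpoints, so this is the minimum enclosing circle.
Diameter = 2r = 2√(101.25) ≈ 20.125.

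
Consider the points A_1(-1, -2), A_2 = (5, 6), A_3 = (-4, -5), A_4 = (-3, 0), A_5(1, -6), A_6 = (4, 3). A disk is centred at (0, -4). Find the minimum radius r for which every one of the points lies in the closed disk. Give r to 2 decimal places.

The required radius is the distance from (0, -4) to the farthest point.
Squared distances: 5, 125, 17, 25, 5, 65.
Maximum is 125, attained at A_2.
r = √125 ≈ 11.18.

11.18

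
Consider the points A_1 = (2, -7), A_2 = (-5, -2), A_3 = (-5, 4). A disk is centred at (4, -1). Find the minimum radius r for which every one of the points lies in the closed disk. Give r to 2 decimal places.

10.30

The required radius is the distance from (4, -1) to the farthest point.
Squared distances: 40, 82, 106.
Maximum is 106, attained at A_3.
r = √106 ≈ 10.30.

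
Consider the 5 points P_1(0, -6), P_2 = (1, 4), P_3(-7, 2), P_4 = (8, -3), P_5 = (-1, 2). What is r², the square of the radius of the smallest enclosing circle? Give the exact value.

The farthest pair is P_3–P_4 with squared distance 250. The circle on this segment as diameter has centre (0.5, -0.5) and r² = 250/4 = 62.5.
Check P_1: distance² to centre = 30.5 ≤ 62.5, so it lies inside.
All remaining points lie in this disk, and no smaller disk contains both endpoints, so this is the minimum enclosing circle.

62.5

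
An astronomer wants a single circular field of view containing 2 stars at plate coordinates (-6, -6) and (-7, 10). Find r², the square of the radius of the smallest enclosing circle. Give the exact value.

64.25

The smallest circle enclosing two points has them as diameter endpoints.
Centre = midpoint = (-6.5, 2); r² = |(-6, -6)−(-7, 10)|²/4 = 257/4 = 64.25.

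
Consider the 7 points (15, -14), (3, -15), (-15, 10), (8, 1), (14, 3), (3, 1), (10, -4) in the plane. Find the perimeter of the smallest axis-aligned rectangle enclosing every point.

Width = max x − min x = 15 − (-15) = 30.
Height = max y − min y = 10 − (-15) = 25.
Perimeter = 2(30 + 25) = 110.

110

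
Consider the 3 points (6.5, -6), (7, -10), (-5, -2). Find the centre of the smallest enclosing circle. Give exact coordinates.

Call the three points A, B, C in the order given.
Side lengths²: AB² = 16.25, AC² = 148.25, BC² = 208.
Since BC² = 208 ≥ 148.25 + 16.25 = 164.5, the angle opposite BC is not acute, so the smallest enclosing circle has BC as diameter.
Centre = midpoint of BC = (1, -6), r² = 208/4 = 52.
Centre = (1, -6).

(1, -6)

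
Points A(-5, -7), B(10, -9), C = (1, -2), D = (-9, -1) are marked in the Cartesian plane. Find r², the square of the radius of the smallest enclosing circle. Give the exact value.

A smallest enclosing disk is always determined by at most three of the input points on its boundary.
The farthest pair is B–D with squared distance 425. The circle on this segment as diameter has centre (0.5, -5) and r² = 425/4 = 106.25.
Check A: distance² to centre = 34.25 ≤ 106.25, so it lies inside.
All remaining points lie in this disk, and no smaller disk contains both endpoints, so this is the minimum enclosing circle.

106.25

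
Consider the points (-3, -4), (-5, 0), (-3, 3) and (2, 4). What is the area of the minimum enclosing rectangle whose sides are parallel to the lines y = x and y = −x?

In coordinates u = x + y, v = x − y the rectangle is axis-aligned; the map (x,y)→(u,v) scales areas by 2.
u-values: -7, -5, 0, 6; range = 6 − (-7) = 13.
v-values: 1, -5, -6, -2; range = 1 − (-6) = 7.
Area = (13 × 7) / 2 = 45.5.

45.5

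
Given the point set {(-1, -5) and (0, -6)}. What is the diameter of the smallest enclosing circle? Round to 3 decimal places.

1.414

The smallest circle enclosing two points has them as diameter endpoints.
Centre = midpoint = (-0.5, -5.5); r² = |(-1, -5)−(0, -6)|²/4 = 2/4 = 0.5.
Diameter = 2r = 2√(0.5) ≈ 1.414.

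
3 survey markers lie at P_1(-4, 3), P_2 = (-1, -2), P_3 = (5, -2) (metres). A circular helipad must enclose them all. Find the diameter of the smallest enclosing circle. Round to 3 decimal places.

Side lengths²: P_1P_2² = 34, P_1P_3² = 106, P_2P_3² = 36.
Since P_1P_3² = 106 ≥ 36 + 34 = 70, the angle opposite P_1P_3 is not acute, so the smallest enclosing circle has P_1P_3 as diameter.
Centre = midpoint of P_1P_3 = (0.5, 0.5), r² = 106/4 = 26.5.
Diameter = 2r = 2√(26.5) ≈ 10.296.

10.296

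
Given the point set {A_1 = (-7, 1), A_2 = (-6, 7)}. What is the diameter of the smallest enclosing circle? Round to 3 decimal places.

The smallest circle enclosing two points has them as diameter endpoints.
Centre = midpoint = (-6.5, 4); r² = |A_1A_2|²/4 = 37/4 = 9.25.
Diameter = 2r = 2√(9.25) ≈ 6.083.

6.083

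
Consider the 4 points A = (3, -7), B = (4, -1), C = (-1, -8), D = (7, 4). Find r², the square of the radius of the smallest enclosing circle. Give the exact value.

The minimum enclosing circle of a finite set is fixed by two of the points (as a diameter) or three (as a circumcircle).
The farthest pair is C–D with squared distance 208. The circle on this segment as diameter has centre (3, -2) and r² = 208/4 = 52.
Check A: distance² to centre = 25 ≤ 52, so it lies inside.
All remaining points lie in this disk, and no smaller disk contains both endpoints, so this is the minimum enclosing circle.

52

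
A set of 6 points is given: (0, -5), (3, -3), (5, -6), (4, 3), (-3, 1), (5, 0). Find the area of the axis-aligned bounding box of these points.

x ranges over [-3, 5], width 8.
y ranges over [-6, 3], height 9.
Area = 8 × 9 = 72.

72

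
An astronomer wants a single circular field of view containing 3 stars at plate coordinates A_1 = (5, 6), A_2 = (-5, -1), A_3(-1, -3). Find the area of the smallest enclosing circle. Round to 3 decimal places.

Side lengths²: A_1A_2² = 149, A_1A_3² = 117, A_2A_3² = 20.
Since A_1A_2² = 149 ≥ 117 + 20 = 137, the angle opposite A_1A_2 is not acute, so the smallest enclosing circle has A_1A_2 as diameter.
Centre = midpoint of A_1A_2 = (0, 2.5), r² = 149/4 = 37.25.
Area = π·r² = π·37.25 ≈ 117.024.

117.024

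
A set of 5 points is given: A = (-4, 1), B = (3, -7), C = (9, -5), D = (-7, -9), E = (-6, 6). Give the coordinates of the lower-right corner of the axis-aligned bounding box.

x-range [-7, 9], y-range [-9, 6].
The lower-right corner is (9, -9).

(9, -9)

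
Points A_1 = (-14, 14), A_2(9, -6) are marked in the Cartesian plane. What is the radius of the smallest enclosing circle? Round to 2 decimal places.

15.24

The smallest circle enclosing two points has them as diameter endpoints.
Centre = midpoint = (-2.5, 4); r² = |A_1A_2|²/4 = 929/4 = 232.25.
r = √(232.25) ≈ 15.24.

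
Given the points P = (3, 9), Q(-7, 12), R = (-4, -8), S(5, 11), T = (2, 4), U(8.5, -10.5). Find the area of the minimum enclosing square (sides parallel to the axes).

506.25

The bounding box has width 15.5 and height 22.5.
An axis-aligned square enclosing the set must have side ≥ max(width, height).
So the minimum side is max(15.5, 22.5) = 22.5.
Area = 22.5² = 506.25.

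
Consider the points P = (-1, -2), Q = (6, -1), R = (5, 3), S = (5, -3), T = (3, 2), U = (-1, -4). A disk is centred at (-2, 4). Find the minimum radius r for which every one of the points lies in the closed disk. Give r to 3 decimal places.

The required radius is the distance from (-2, 4) to the farthest point.
Squared distances: 37, 89, 50, 98, 29, 65.
Maximum is 98, attained at S.
r = √98 ≈ 9.899.

9.899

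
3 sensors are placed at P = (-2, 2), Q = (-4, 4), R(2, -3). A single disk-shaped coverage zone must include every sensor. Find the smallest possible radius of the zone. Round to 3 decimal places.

Side lengths²: PQ² = 8, PR² = 41, QR² = 85.
Since QR² = 85 ≥ 41 + 8 = 49, the angle opposite QR is not acute, so the smallest enclosing circle has QR as diameter.
Centre = midpoint of QR = (-1, 0.5), r² = 85/4 = 21.25.
r = √(21.25) ≈ 4.610.

4.610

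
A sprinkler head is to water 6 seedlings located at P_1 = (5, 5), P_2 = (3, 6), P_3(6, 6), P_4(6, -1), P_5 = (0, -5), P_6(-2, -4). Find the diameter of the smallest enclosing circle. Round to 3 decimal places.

The farthest pair is P_3–P_6 with squared distance 164. The circle on this segment as diameter has centre (2, 1) and r² = 164/4 = 41.
Check P_1: distance² to centre = 25 ≤ 41, so it lies inside.
All remaining points lie in this disk, and no smaller disk contains both endpoints, so this is the minimum enclosing circle.
Diameter = 2r = 2√41 ≈ 12.806.

12.806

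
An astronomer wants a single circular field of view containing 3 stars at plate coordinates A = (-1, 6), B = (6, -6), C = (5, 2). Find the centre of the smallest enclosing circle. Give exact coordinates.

Side lengths²: AB² = 193, AC² = 52, BC² = 65.
Since AB² = 193 ≥ 65 + 52 = 117, the angle opposite AB is not acute, so the smallest enclosing circle has AB as diameter.
Centre = midpoint of AB = (2.5, 0), r² = 193/4 = 48.25.
Centre = (2.5, 0).

(2.5, 0)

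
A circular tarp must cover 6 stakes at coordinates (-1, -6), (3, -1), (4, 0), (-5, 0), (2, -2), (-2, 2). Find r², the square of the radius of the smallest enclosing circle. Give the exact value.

793/36

A smallest enclosing disk is always determined by at most three of the input points on its boundary.
The minimum enclosing circle is determined by three boundary points: (-1, -6), (4, 0), (-5, 0).
Their circumcentre is (-0.5, -4/3) with r² = 793/36.
The farthest remaining point (-2, 2) is at distance² 481/36 ≤ 793/36.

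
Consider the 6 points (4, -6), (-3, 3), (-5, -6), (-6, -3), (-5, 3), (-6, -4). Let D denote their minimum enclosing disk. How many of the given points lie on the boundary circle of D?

A smallest enclosing disk is always determined by at most three of the input points on its boundary.
The farthest pair is (4, -6)–(-5, 3) with squared distance 162. The circle on this segment as diameter has centre (-0.5, -1.5) and r² = 162/4 = 40.5.
Check (-3, 3): distance² to centre = 26.5 ≤ 40.5, so it lies inside.
All remaining points lie in this disk, and no smaller disk contains both endpoints, so this is the minimum enclosing circle.
The points at distance exactly r from the centre are (4, -6), (-5, -6), (-5, 3) — 3 points.

3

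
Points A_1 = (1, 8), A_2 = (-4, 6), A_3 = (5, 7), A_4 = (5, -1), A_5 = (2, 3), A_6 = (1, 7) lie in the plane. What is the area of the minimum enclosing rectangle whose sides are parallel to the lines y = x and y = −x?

80

In coordinates u = x + y, v = x − y the rectangle is axis-aligned; the map (x,y)→(u,v) scales areas by 2.
u-values: 9, 2, 12, 4, 5, 8; range = 12 − 2 = 10.
v-values: -7, -10, -2, 6, -1, -6; range = 6 − (-10) = 16.
Area = (10 × 16) / 2 = 80.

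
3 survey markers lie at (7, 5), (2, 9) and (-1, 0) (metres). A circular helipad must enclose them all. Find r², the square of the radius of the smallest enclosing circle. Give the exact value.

18245/722

Call the three points A, B, C in the order given.
Side lengths²: AB² = 41, AC² = 89, BC² = 90.
Since BC² = 90 < 89 + 41 = 130, the triangle is acute, so the smallest enclosing circle is the circumcircle.
Circumcentre = (79/38, 151/38), r² = 18245/722.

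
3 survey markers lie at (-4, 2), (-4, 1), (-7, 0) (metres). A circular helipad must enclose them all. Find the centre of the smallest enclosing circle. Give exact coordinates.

(-5.5, 1)

Call the three points A, B, C in the order given.
Side lengths²: AB² = 1, AC² = 13, BC² = 10.
Since AC² = 13 ≥ 10 + 1 = 11, the angle opposite AC is not acute, so the smallest enclosing circle has AC as diameter.
Centre = midpoint of AC = (-5.5, 1), r² = 13/4 = 3.25.
Centre = (-5.5, 1).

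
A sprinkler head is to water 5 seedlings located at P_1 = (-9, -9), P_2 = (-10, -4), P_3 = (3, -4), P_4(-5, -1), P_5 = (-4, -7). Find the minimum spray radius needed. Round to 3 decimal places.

By Welzl's lemma the MEC is supported by two points (diametrically opposite) or three points (on a circumcircle).
The minimum enclosing circle is determined by three boundary points: P_1, P_2, P_3.
Their circumcentre is (-3.5, -5.3) with r² = 43.94.
The farthest remaining point P_4 is at distance² 20.74 ≤ 43.94.
r = √(43.94) ≈ 6.629.

6.629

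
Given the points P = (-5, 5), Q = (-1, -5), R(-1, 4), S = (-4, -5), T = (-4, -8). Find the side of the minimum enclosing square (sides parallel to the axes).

13

The bounding box has width 4 and height 13.
An axis-aligned square enclosing the set must have side ≥ max(width, height).
So the minimum side is max(4, 13) = 13.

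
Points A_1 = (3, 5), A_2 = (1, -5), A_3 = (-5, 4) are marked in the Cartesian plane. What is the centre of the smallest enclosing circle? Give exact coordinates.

(-0.5, 0.5)

Side lengths²: A_1A_2² = 104, A_1A_3² = 65, A_2A_3² = 117.
Since A_2A_3² = 117 < 104 + 65 = 169, the triangle is acute, so the smallest enclosing circle is the circumcircle.
Circumcentre = (-0.5, 0.5), r² = 32.5.
Centre = (-0.5, 0.5).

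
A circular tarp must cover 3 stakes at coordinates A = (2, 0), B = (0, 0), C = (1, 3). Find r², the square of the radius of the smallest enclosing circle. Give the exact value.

Side lengths²: AB² = 4, AC² = 10, BC² = 10.
Since BC² = 10 < 10 + 4 = 14, the triangle is acute, so the smallest enclosing circle is the circumcircle.
Circumcentre = (1, 4/3), r² = 25/9.

25/9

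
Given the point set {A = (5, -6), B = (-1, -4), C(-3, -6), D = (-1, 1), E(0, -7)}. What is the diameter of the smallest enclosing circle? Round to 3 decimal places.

By Welzl's lemma the MEC is supported by two points (diametrically opposite) or three points (on a circumcircle).
The minimum enclosing circle is determined by three boundary points: A, C, D.
Their circumcentre is (1, -47/14) with r² = 4505/196.
The farthest remaining point E is at distance² 2797/196 ≤ 4505/196.
Diameter = 2r = 2√(4505/196) ≈ 9.588.

9.588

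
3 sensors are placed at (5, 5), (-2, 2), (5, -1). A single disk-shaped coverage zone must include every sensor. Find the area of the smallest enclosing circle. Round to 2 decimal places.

53.92

Call the three points A, B, C in the order given.
Side lengths²: AB² = 58, AC² = 36, BC² = 58.
Since BC² = 58 < 58 + 36 = 94, the triangle is acute, so the smallest enclosing circle is the circumcircle.
Circumcentre = (15/7, 2), r² = 841/49.
Area = π·r² = π·841/49 ≈ 53.92.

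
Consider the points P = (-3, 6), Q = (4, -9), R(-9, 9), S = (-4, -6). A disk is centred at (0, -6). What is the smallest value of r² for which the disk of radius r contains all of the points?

The required radius is the distance from (0, -6) to the farthest point.
Squared distances: 153, 25, 306, 16.
Maximum is 306, attained at R.

306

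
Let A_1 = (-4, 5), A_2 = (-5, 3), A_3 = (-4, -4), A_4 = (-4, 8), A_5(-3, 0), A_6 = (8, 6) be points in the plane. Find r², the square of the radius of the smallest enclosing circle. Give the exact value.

2257/36

The minimum enclosing circle is determined by three boundary points: A_3, A_4, A_6.
Their circumcentre is (7/6, 2) with r² = 2257/36.
The farthest remaining point A_2 is at distance² 1405/36 ≤ 2257/36.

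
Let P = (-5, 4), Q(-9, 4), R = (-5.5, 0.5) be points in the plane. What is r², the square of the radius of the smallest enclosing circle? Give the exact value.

6.25

Side lengths²: PQ² = 16, PR² = 12.5, QR² = 24.5.
Since QR² = 24.5 < 16 + 12.5 = 28.5, the triangle is acute, so the smallest enclosing circle is the circumcircle.
Circumcentre = (-7, 2.5), r² = 6.25.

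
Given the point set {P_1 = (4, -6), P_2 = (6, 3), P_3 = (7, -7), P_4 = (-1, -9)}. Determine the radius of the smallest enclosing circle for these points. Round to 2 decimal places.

By Welzl's lemma the MEC is supported by two points (diametrically opposite) or three points (on a circumcircle).
The farthest pair is P_2–P_4 with squared distance 193. The circle on this segment as diameter has centre (2.5, -3) and r² = 193/4 = 48.25.
Check P_1: distance² to centre = 11.25 ≤ 48.25, so it lies inside.
All remaining points lie in this disk, and no smaller disk contains both endpoints, so this is the minimum enclosing circle.
r = √(48.25) ≈ 6.95.

6.95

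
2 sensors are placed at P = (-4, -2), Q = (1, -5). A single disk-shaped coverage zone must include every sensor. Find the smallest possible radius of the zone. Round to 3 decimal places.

The smallest circle enclosing two points has them as diameter endpoints.
Centre = midpoint = (-1.5, -3.5); r² = |PQ|²/4 = 34/4 = 8.5.
r = √(8.5) ≈ 2.915.

2.915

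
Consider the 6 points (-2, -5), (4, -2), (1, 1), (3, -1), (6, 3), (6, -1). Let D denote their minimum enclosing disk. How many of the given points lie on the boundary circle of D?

2

By Welzl's lemma the MEC is supported by two points (diametrically opposite) or three points (on a circumcircle).
The farthest pair is (-2, -5)–(6, 3) with squared distance 128. The circle on this segment as diameter has centre (2, -1) and r² = 128/4 = 32.
Check (4, -2): distance² to centre = 5 ≤ 32, so it lies inside.
All remaining points lie in this disk, and no smaller disk contains both endpoints, so this is the minimum enclosing circle.
The points at distance exactly r from the centre are (-2, -5), (6, 3) — 2 points.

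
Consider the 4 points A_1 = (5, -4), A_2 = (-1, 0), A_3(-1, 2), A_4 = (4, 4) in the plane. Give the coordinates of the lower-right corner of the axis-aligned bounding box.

(5, -4)

x-range [-1, 5], y-range [-4, 4].
The lower-right corner is (5, -4).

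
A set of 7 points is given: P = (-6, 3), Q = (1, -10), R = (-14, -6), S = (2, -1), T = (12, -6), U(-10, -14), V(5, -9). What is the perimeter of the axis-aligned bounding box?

86

Width = max x − min x = 12 − (-14) = 26.
Height = max y − min y = 3 − (-14) = 17.
Perimeter = 2(26 + 17) = 86.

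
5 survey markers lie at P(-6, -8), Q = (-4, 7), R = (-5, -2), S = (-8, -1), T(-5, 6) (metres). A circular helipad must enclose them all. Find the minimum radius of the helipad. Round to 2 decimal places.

By Welzl's lemma the MEC is supported by two points (diametrically opposite) or three points (on a circumcircle).
The farthest pair is P–Q with squared distance 229. The circle on this segment as diameter has centre (-5, -0.5) and r² = 229/4 = 57.25.
Check R: distance² to centre = 2.25 ≤ 57.25, so it lies inside.
All remaining points lie in this disk, and no smaller disk contains both endpoints, so this is the minimum enclosing circle.
r = √(57.25) ≈ 7.57.

7.57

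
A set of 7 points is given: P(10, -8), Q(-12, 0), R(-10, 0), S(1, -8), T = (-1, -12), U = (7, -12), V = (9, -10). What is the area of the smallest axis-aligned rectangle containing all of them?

264

x ranges over [-12, 10], width 22.
y ranges over [-12, 0], height 12.
Area = 22 × 12 = 264.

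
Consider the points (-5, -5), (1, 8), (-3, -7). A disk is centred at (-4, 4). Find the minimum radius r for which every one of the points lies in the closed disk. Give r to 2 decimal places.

The required radius is the distance from (-4, 4) to the farthest point.
Squared distances: 82, 41, 122.
Maximum is 122, attained at (-3, -7).
r = √122 ≈ 11.05.

11.05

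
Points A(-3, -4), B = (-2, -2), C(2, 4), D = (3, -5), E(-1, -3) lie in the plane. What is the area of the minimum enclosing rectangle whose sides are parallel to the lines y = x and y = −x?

In coordinates u = x + y, v = x − y the rectangle is axis-aligned; the map (x,y)→(u,v) scales areas by 2.
u-values: -7, -4, 6, -2, -4; range = 6 − (-7) = 13.
v-values: 1, 0, -2, 8, 2; range = 8 − (-2) = 10.
Area = (13 × 10) / 2 = 65.

65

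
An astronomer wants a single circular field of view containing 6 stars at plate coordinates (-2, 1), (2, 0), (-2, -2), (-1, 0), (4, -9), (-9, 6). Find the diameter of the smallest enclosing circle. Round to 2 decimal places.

19.85

By Welzl's lemma the MEC is supported by two points (diametrically opposite) or three points (on a circumcircle).
The farthest pair is (4, -9)–(-9, 6) with squared distance 394. The circle on this segment as diameter has centre (-2.5, -1.5) and r² = 394/4 = 98.5.
Check (-2, 1): distance² to centre = 6.5 ≤ 98.5, so it lies inside.
All remaining points lie in this disk, and no smaller disk contains both endpoints, so this is the minimum enclosing circle.
Diameter = 2r = 2√(98.5) ≈ 19.85.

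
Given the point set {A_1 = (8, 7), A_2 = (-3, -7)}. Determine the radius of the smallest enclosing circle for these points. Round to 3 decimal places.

8.902

The smallest circle enclosing two points has them as diameter endpoints.
Centre = midpoint = (2.5, 0); r² = |A_1A_2|²/4 = 317/4 = 79.25.
r = √(79.25) ≈ 8.902.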